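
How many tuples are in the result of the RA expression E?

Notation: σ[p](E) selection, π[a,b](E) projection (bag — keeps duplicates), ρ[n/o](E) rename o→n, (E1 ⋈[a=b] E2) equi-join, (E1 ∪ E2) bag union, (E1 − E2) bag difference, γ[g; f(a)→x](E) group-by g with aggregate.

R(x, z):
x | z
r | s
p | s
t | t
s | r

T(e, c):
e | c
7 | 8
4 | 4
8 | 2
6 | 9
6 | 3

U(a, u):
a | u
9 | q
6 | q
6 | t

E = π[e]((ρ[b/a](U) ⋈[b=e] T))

Row counts bottom-up:
  U → 3
  ρ[b/a](U) → 3
  T → 5
  (ρ[b/a](U) ⋈[b=e] T) → 4
  π[e]((ρ[b/a](U) ⋈[b=e] T)) → 4

|E| = 4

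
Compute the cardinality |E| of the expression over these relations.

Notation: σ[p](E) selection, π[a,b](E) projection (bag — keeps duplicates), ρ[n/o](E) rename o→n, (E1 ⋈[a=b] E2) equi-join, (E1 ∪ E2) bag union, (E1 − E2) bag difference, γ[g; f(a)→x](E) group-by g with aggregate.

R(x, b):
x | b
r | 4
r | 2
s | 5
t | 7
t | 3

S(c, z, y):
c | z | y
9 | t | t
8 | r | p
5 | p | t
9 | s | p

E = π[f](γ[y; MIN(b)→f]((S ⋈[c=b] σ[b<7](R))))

Row counts bottom-up:
  S → 4
  R → 5
  σ[b<7](R) → 4
  (S ⋈[c=b] σ[b<7](R)) → 1
  γ[y; MIN(b)→f]((S ⋈[c=b] σ[b<7](R))) → 1
  π[f](γ[y; MIN(b)→f]((S ⋈[c=b] σ[b<7](R)))) → 1

|E| = 1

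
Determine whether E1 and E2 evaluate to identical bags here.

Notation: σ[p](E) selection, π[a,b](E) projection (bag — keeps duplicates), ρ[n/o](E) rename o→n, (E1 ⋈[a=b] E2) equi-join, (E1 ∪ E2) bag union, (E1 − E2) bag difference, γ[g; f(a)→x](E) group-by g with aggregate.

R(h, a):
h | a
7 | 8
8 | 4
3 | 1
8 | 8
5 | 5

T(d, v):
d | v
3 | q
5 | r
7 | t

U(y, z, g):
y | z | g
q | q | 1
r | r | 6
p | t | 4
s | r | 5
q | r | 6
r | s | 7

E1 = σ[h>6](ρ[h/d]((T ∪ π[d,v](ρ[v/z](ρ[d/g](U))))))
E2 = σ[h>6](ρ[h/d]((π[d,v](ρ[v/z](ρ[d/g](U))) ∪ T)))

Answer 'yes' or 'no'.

E1 subexpression sizes:
  T → 3
  U → 6
  ρ[d/g](U) → 6
  ρ[v/z](ρ[d/g](U)) → 6
  π[d,v](ρ[v/z](ρ[d/g](U))) → 6
  (T ∪ π[d,v](ρ[v/z](ρ[d/g](U)))) → 9
  ρ[h/d]((T ∪ π[d,v](ρ[v/z](ρ[d/g](U))))) → 9
  σ[h>6](ρ[h/d]((T ∪ π[d,v](ρ[v/z](ρ[d/g](U)))))) → 2
E2 subexpression sizes:
  U → 6
  ρ[d/g](U) → 6
  ρ[v/z](ρ[d/g](U)) → 6
  π[d,v](ρ[v/z](ρ[d/g](U))) → 6
  T → 3
  (π[d,v](ρ[v/z](ρ[d/g](U))) ∪ T) → 9
  ρ[h/d]((π[d,v](ρ[v/z](ρ[d/g](U))) ∪ T)) → 9
  σ[h>6](ρ[h/d]((π[d,v](ρ[v/z](ρ[d/g](U))) ∪ T))) → 2

E1 and E2 produce the same multiset:
h | v
7 | s
7 | t

yes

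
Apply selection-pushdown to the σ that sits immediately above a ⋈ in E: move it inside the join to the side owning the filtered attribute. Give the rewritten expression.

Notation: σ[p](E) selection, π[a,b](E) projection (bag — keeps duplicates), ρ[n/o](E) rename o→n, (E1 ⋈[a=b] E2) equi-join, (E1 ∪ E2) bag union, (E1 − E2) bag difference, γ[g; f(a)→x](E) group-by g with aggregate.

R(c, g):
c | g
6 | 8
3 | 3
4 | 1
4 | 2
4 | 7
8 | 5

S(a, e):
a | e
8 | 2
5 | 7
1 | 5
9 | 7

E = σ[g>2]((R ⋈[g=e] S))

σ filters on g, owned by the left side.
E' = (σ[g>2](R) ⋈[g=e] S)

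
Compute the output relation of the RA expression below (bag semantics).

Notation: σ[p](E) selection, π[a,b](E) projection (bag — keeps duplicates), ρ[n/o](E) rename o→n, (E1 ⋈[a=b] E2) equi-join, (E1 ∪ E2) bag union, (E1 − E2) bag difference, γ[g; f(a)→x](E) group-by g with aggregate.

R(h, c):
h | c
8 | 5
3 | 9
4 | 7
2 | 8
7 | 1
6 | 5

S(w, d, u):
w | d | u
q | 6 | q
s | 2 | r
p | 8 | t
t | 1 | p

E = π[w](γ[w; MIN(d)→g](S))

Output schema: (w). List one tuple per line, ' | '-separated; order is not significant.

Subexpression sizes:
  S → 4
  γ[w; MIN(d)→g](S) → 4
  π[w](γ[w; MIN(d)→g](S)) → 4

== RESULT ==
w
p
q
s
t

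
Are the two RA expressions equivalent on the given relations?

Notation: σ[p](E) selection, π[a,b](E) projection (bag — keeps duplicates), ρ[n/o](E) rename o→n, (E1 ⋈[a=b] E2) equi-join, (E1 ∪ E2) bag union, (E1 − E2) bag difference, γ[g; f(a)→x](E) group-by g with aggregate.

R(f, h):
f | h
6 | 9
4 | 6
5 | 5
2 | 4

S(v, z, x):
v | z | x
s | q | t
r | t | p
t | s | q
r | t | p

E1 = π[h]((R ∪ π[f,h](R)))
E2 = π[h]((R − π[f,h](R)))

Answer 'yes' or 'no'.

E1 stepwise |·|:
  R → 4
  R → 4
  π[f,h](R) → 4
  (R ∪ π[f,h](R)) → 8
  π[h]((R ∪ π[f,h](R))) → 8
E2 stepwise |·|:
  R → 4
  R → 4
  π[f,h](R) → 4
  (R − π[f,h](R)) → 0
  π[h]((R − π[f,h](R))) → 0

E1 result:
h
4
4
5
5
6
6
9
9
E2 result:
h
(0 rows)
Witness: (6,) appears 2× in E1 but 0× in E2.

no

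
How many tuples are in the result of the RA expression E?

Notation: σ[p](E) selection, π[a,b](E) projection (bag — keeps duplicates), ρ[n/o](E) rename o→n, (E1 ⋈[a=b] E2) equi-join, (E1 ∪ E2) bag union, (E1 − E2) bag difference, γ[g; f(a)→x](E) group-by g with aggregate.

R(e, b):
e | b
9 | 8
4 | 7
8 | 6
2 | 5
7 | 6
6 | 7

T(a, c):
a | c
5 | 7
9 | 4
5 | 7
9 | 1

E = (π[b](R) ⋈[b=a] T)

Per-node cardinality:
  R → 6
  π[b](R) → 6
  T → 4
  (π[b](R) ⋈[b=a] T) → 2

|E| = 2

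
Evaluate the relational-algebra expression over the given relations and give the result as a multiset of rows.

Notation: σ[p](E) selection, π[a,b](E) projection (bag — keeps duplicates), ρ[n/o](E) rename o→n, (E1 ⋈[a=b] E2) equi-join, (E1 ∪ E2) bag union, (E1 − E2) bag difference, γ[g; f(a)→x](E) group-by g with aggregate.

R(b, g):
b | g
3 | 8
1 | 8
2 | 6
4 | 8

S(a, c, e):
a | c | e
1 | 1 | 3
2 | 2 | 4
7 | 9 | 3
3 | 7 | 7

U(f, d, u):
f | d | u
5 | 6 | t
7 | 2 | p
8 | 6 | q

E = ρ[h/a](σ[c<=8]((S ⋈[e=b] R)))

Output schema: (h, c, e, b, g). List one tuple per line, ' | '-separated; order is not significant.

Subexpression sizes:
  S → 4
  R → 4
  (S ⋈[e=b] R) → 3
  σ[c<=8]((S ⋈[e=b] R)) → 2
  ρ[h/a](σ[c<=8]((S ⋈[e=b] R))) → 2

== RESULT ==
h | c | e | b | g
1 | 1 | 3 | 3 | 8
2 | 2 | 4 | 4 | 8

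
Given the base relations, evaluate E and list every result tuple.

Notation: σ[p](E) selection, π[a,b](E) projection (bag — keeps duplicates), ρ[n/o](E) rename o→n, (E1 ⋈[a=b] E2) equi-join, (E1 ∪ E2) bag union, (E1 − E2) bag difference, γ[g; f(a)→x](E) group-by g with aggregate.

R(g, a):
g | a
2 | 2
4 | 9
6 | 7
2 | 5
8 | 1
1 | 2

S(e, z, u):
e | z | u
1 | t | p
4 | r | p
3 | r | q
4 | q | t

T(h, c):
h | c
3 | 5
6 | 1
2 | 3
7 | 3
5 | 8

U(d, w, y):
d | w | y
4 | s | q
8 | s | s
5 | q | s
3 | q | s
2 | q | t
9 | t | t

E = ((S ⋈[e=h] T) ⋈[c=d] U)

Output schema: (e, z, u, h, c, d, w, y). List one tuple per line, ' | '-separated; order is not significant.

Per-node cardinality:
  S → 4
  T → 5
  (S ⋈[e=h] T) → 1
  U → 6
  ((S ⋈[e=h] T) ⋈[c=d] U) → 1

== RESULT ==
e | z | u | h | c | d | w | y
3 | r | q | 3 | 5 | 5 | q | s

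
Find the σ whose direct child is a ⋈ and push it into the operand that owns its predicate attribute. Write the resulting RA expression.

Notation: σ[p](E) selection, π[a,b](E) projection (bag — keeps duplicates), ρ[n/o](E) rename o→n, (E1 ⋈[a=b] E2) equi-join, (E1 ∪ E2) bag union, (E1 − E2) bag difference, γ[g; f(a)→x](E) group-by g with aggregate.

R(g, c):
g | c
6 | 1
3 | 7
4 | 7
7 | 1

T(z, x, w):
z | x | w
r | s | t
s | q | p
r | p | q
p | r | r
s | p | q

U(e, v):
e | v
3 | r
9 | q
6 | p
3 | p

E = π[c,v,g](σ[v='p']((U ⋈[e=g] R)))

σ filters on v, owned by the left side.
E' = π[c,v,g]((σ[v='p'](U) ⋈[e=g] R))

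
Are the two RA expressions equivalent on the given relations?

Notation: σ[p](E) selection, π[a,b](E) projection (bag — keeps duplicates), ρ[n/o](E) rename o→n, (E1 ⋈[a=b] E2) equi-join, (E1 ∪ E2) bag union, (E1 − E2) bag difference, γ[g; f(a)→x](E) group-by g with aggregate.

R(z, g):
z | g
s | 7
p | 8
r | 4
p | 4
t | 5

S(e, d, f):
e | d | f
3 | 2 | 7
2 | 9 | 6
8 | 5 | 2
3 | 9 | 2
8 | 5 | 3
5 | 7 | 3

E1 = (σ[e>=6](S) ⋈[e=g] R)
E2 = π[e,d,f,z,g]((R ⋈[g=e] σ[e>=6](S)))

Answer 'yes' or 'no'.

E1 stepwise |·|:
  S → 6
  σ[e>=6](S) → 2
  R → 5
  (σ[e>=6](S) ⋈[e=g] R) → 2
E2 stepwise |·|:
  R → 5
  S → 6
  σ[e>=6](S) → 2
  (R ⋈[g=e] σ[e>=6](S)) → 2
  π[e,d,f,z,g]((R ⋈[g=e] σ[e>=6](S))) → 2

E1 and E2 produce the same multiset:
e | d | f | z | g
8 | 5 | 2 | p | 8
8 | 5 | 3 | p | 8

yes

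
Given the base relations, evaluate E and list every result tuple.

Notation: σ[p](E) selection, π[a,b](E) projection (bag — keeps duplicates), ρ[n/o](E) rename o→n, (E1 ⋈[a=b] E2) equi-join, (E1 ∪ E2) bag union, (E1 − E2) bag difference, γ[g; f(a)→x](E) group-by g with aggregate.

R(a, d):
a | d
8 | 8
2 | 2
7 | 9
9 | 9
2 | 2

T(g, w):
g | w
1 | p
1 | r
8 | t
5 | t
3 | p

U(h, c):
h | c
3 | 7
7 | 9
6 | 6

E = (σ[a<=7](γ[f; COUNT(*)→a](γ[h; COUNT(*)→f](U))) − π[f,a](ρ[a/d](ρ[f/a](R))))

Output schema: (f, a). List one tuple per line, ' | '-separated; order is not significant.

Stepwise |·|:
  U → 3
  γ[h; COUNT(*)→f](U) → 3
  γ[f; COUNT(*)→a](γ[h; COUNT(*)→f](U)) → 1
  σ[a<=7](γ[f; COUNT(*)→a](γ[h; COUNT(*)→f](U))) → 1
  R → 5
  ρ[f/a](R) → 5
  ρ[a/d](ρ[f/a](R)) → 5
  π[f,a](ρ[a/d](ρ[f/a](R))) → 5
  (σ[a<=7](γ[f; COUNT(*)→a](γ[h; COUNT(*)→f](U))) − π[f,a](ρ[a/d](ρ[f/a](R)))) → 1

== RESULT ==
f | a
1 | 3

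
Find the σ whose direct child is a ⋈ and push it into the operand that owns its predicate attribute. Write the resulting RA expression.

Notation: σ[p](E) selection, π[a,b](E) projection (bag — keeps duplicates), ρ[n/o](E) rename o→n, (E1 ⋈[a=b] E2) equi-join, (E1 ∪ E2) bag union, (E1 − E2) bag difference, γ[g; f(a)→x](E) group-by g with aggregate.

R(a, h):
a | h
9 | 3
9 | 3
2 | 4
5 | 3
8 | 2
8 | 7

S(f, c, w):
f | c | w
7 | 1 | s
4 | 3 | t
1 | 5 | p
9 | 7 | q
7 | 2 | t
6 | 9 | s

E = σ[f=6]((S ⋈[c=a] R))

σ filters on f, owned by the left side.
E' = (σ[f=6](S) ⋈[c=a] R)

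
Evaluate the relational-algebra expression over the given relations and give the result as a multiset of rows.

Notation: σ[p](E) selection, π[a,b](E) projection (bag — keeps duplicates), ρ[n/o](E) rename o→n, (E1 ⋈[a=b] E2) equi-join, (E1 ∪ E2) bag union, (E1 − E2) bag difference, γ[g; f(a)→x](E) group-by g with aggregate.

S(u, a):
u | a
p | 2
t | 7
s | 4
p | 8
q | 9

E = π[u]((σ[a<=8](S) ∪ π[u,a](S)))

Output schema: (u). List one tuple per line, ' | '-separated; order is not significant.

Subexpression sizes:
  S → 5
  σ[a<=8](S) → 4
  S → 5
  π[u,a](S) → 5
  (σ[a<=8](S) ∪ π[u,a](S)) → 9
  π[u]((σ[a<=8](S) ∪ π[u,a](S))) → 9

== RESULT ==
u
p
p
p
p
q
s
s
t
t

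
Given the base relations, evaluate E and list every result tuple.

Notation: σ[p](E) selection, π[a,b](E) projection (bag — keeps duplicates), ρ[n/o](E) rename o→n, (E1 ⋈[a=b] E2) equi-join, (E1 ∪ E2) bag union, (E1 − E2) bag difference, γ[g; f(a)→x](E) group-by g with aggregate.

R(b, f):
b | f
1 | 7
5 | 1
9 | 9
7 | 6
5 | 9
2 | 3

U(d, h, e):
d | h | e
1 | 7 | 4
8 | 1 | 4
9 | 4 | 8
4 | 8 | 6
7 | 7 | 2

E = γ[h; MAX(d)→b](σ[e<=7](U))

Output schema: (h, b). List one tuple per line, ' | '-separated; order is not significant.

Stepwise |·|:
  U → 5
  σ[e<=7](U) → 4
  γ[h; MAX(d)→b](σ[e<=7](U)) → 3

== RESULT ==
h | b
1 | 8
7 | 7
8 | 4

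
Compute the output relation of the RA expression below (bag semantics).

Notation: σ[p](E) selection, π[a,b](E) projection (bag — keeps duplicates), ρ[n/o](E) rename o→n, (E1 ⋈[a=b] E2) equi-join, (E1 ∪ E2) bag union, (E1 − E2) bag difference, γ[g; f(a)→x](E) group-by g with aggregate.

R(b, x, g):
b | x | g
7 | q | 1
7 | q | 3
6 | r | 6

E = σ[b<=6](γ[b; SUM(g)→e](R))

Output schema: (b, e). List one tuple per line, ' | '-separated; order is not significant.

Stepwise |·|:
  R → 3
  γ[b; SUM(g)→e](R) → 2
  σ[b<=6](γ[b; SUM(g)→e](R)) → 1

== RESULT ==
b | e
6 | 6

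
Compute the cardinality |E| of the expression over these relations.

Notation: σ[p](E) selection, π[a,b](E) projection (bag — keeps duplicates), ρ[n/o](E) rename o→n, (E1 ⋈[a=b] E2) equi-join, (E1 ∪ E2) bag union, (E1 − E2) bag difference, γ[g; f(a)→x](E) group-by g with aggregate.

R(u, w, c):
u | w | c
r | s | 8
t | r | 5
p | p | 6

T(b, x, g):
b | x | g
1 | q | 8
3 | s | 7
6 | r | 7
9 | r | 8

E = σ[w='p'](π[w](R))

Subexpression sizes:
  R → 3
  π[w](R) → 3
  σ[w='p'](π[w](R)) → 1

|E| = 1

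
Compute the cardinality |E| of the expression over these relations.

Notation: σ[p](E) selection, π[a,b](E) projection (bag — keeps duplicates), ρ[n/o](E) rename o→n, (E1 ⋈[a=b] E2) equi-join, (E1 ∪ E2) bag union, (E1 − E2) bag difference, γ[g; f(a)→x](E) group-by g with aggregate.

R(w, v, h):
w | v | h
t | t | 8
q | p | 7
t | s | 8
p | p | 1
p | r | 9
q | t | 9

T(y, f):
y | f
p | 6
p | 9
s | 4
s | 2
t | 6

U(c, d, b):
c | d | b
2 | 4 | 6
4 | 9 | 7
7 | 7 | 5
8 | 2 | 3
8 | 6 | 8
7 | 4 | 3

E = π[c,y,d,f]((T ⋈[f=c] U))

Stepwise |·|:
  T → 5
  U → 6
  (T ⋈[f=c] U) → 2
  π[c,y,d,f]((T ⋈[f=c] U)) → 2

|E| = 2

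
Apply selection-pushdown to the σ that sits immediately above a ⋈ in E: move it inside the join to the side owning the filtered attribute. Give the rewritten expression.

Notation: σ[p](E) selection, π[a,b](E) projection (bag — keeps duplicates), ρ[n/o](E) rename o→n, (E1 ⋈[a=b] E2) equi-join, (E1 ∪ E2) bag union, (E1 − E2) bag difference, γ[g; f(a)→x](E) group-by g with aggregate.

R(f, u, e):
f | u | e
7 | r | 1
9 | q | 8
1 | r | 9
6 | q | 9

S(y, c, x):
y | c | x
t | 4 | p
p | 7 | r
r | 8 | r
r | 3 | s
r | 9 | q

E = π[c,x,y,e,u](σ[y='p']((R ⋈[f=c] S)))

σ filters on y, owned by the right side.
E' = π[c,x,y,e,u]((R ⋈[f=c] σ[y='p'](S)))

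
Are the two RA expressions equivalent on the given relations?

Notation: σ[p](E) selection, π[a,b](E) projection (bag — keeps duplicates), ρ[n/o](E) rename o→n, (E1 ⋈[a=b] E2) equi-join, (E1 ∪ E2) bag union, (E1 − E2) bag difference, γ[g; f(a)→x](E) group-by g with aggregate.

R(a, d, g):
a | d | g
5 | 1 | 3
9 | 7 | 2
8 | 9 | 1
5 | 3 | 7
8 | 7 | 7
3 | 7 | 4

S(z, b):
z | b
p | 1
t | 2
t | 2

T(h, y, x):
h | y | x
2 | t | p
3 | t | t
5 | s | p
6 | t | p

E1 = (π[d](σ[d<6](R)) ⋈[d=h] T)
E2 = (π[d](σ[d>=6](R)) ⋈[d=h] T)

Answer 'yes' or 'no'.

E1 per-node cardinality:
  R → 6
  σ[d<6](R) → 2
  π[d](σ[d<6](R)) → 2
  T → 4
  (π[d](σ[d<6](R)) ⋈[d=h] T) → 1
E2 per-node cardinality:
  R → 6
  σ[d>=6](R) → 4
  π[d](σ[d>=6](R)) → 4
  T → 4
  (π[d](σ[d>=6](R)) ⋈[d=h] T) → 0

E1 result:
d | h | y | x
3 | 3 | t | t
E2 result:
d | h | y | x
(0 rows)
Witness: (3, 3, 't', 't') appears 1× in E1 but 0× in E2.

no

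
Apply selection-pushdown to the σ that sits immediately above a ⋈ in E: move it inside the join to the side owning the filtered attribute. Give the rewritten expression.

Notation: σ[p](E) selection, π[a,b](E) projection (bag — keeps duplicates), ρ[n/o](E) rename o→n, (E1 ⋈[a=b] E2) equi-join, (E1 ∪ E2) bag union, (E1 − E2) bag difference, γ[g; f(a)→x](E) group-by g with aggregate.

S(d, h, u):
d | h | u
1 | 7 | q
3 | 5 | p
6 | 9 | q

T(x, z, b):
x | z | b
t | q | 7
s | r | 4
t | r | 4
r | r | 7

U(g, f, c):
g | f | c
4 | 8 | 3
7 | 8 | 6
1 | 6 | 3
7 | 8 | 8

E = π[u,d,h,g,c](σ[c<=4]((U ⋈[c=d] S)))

σ filters on c, owned by the left side.
E' = π[u,d,h,g,c]((σ[c<=4](U) ⋈[c=d] S))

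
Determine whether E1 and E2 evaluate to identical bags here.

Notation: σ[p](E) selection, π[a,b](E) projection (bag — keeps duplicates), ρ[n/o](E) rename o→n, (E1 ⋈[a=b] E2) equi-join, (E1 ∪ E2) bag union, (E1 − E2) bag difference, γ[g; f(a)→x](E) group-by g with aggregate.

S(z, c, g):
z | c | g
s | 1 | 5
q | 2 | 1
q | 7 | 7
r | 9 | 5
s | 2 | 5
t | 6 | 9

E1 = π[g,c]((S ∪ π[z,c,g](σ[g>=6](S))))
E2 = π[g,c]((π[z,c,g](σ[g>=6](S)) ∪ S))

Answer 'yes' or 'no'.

E1 subexpression sizes:
  S → 6
  S → 6
  σ[g>=6](S) → 2
  π[z,c,g](σ[g>=6](S)) → 2
  (S ∪ π[z,c,g](σ[g>=6](S))) → 8
  π[g,c]((S ∪ π[z,c,g](σ[g>=6](S)))) → 8
E2 subexpression sizes:
  S → 6
  σ[g>=6](S) → 2
  π[z,c,g](σ[g>=6](S)) → 2
  S → 6
  (π[z,c,g](σ[g>=6](S)) ∪ S) → 8
  π[g,c]((π[z,c,g](σ[g>=6](S)) ∪ S)) → 8

E1 and E2 produce the same multiset:
g | c
1 | 2
5 | 1
5 | 2
5 | 9
7 | 7
7 | 7
9 | 6
9 | 6

yes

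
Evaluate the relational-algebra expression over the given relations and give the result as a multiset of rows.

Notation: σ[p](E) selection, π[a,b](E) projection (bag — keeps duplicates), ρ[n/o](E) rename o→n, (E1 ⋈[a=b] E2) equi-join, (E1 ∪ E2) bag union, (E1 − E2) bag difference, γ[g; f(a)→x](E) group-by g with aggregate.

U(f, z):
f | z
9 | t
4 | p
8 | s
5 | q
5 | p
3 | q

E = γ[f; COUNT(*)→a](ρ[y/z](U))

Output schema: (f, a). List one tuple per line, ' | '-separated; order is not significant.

Per-node cardinality:
  U → 6
  ρ[y/z](U) → 6
  γ[f; COUNT(*)→a](ρ[y/z](U)) → 5

== RESULT ==
f | a
3 | 1
4 | 1
5 | 2
8 | 1
9 | 1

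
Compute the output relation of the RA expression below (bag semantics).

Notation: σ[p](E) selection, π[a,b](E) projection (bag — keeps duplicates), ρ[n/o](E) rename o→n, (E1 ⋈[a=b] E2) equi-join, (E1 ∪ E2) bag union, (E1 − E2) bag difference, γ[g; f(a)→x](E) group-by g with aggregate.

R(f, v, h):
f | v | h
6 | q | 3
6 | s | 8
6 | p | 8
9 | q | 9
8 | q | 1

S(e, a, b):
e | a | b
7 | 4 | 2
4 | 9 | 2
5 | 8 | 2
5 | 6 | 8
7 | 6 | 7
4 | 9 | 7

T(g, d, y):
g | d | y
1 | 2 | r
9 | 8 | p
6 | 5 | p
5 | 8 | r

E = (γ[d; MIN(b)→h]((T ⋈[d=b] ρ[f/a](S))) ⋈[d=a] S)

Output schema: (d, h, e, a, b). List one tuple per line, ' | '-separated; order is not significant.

Stepwise |·|:
  T → 4
  S → 6
  ρ[f/a](S) → 6
  (T ⋈[d=b] ρ[f/a](S)) → 5
  γ[d; MIN(b)→h]((T ⋈[d=b] ρ[f/a](S))) → 2
  S → 6
  (γ[d; MIN(b)→h]((T ⋈[d=b] ρ[f/a](S))) ⋈[d=a] S) → 1

== RESULT ==
d | h | e | a | b
8 | 8 | 5 | 8 | 2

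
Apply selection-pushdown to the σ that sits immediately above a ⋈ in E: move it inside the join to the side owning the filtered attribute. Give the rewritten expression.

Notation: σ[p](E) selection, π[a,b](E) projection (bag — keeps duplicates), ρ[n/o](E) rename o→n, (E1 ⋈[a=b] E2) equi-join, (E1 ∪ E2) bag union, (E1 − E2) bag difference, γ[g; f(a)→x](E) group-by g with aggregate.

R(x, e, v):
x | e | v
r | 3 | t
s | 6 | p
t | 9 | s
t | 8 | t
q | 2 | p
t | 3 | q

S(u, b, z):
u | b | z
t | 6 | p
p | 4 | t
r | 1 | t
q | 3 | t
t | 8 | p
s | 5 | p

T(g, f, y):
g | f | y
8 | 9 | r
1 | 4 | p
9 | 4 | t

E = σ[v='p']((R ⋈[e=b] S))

σ filters on v, owned by the left side.
E' = (σ[v='p'](R) ⋈[e=b] S)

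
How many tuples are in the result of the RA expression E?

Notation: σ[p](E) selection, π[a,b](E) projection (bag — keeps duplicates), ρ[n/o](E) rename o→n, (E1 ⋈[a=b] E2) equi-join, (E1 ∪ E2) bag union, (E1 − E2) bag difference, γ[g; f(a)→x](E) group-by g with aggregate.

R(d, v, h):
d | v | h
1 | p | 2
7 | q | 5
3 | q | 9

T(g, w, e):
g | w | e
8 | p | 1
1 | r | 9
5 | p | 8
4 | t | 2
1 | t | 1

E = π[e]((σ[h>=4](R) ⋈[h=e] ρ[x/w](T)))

Subexpression sizes:
  R → 3
  σ[h>=4](R) → 2
  T → 5
  ρ[x/w](T) → 5
  (σ[h>=4](R) ⋈[h=e] ρ[x/w](T)) → 1
  π[e]((σ[h>=4](R) ⋈[h=e] ρ[x/w](T))) → 1

|E| = 1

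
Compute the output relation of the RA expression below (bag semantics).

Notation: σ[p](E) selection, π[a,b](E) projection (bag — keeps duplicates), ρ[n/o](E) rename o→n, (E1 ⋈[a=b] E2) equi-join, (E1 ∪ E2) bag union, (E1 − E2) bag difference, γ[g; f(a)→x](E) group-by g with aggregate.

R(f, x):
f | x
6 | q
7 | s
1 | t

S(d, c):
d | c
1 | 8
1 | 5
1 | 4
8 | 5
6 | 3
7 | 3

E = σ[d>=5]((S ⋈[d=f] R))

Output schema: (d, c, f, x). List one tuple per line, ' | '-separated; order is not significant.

Subexpression sizes:
  S → 6
  R → 3
  (S ⋈[d=f] R) → 5
  σ[d>=5]((S ⋈[d=f] R)) → 2

== RESULT ==
d | c | f | x
6 | 3 | 6 | q
7 | 3 | 7 | s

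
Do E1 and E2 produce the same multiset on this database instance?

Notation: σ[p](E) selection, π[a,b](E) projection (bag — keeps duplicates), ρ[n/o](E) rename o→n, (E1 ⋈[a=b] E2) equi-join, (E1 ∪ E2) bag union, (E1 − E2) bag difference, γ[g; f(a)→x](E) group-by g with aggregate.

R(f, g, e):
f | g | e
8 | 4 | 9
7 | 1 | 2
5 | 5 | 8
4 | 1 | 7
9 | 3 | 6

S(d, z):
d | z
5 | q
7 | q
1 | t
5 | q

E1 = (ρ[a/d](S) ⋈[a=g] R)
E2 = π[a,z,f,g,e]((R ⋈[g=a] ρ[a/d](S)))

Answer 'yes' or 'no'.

E1 stepwise |·|:
  S → 4
  ρ[a/d](S) → 4
  R → 5
  (ρ[a/d](S) ⋈[a=g] R) → 4
E2 stepwise |·|:
  R → 5
  S → 4
  ρ[a/d](S) → 4
  (R ⋈[g=a] ρ[a/d](S)) → 4
  π[a,z,f,g,e]((R ⋈[g=a] ρ[a/d](S))) → 4

E1 and E2 produce the same multiset:
a | z | f | g | e
1 | t | 4 | 1 | 7
1 | t | 7 | 1 | 2
5 | q | 5 | 5 | 8
5 | q | 5 | 5 | 8

yes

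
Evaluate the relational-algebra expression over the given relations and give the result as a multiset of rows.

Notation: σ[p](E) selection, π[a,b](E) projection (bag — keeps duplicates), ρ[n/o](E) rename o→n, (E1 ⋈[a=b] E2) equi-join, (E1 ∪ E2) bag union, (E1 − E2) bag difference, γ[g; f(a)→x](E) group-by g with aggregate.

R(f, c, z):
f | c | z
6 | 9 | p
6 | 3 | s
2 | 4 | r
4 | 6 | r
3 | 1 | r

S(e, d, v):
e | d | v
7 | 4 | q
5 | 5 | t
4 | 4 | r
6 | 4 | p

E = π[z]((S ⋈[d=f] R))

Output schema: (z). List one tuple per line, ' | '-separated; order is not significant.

Row counts bottom-up:
  S → 4
  R → 5
  (S ⋈[d=f] R) → 3
  π[z]((S ⋈[d=f] R)) → 3

== RESULT ==
z
r
r
r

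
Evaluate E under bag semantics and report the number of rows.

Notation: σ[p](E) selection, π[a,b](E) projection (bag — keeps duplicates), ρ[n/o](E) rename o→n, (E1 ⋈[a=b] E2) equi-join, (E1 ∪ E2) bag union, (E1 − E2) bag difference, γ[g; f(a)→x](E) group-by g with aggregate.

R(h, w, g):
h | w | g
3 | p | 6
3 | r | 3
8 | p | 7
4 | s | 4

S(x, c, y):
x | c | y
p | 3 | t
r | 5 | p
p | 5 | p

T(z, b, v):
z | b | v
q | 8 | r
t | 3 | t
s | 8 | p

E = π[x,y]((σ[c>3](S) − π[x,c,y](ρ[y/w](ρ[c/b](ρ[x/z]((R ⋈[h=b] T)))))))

Stepwise |·|:
  S → 3
  σ[c>3](S) → 2
  R → 4
  T → 3
  (R ⋈[h=b] T) → 4
  ρ[x/z]((R ⋈[h=b] T)) → 4
  ρ[c/b](ρ[x/z]((R ⋈[h=b] T))) → 4
  ρ[y/w](ρ[c/b](ρ[x/z]((R ⋈[h=b] T)))) → 4
  π[x,c,y](ρ[y/w](ρ[c/b](ρ[x/z]((R ⋈[h=b] T))))) → 4
  (σ[c>3](S) − π[x,c,y](ρ[y/w](ρ[c/b](ρ[x/z]((R ⋈[h=b] T)))))) → 2
  π[x,y]((σ[c>3](S) − π[x,c,y](ρ[y/w](ρ[c/b](ρ[x/z]((R ⋈[h=b] T))))))) → 2

|E| = 2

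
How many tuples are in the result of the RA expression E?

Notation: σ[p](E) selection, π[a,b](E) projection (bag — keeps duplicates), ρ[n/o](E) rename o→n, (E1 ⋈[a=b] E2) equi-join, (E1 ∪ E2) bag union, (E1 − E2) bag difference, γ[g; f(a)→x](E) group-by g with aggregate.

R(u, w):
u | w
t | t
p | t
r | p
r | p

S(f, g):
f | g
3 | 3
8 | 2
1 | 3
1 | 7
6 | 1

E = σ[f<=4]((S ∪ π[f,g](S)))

Stepwise |·|:
  S → 5
  S → 5
  π[f,g](S) → 5
  (S ∪ π[f,g](S)) → 10
  σ[f<=4]((S ∪ π[f,g](S))) → 6

|E| = 6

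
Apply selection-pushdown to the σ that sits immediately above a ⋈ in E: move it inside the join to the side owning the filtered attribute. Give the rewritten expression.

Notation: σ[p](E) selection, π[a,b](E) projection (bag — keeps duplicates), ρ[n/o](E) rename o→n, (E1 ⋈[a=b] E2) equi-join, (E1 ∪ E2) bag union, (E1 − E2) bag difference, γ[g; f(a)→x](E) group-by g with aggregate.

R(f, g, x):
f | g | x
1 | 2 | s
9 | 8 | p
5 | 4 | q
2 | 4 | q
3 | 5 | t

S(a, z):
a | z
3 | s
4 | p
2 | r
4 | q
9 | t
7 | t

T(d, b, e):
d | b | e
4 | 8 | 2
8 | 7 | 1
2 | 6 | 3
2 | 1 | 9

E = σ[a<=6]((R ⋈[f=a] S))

σ filters on a, owned by the right side.
E' = (R ⋈[f=a] σ[a<=6](S))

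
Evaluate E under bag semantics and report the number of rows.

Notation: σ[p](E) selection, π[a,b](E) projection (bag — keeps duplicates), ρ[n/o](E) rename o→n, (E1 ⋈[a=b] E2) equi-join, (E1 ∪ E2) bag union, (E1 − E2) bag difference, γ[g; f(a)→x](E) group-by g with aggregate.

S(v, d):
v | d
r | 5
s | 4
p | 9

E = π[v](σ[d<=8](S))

Subexpression sizes:
  S → 3
  σ[d<=8](S) → 2
  π[v](σ[d<=8](S)) → 2

|E| = 2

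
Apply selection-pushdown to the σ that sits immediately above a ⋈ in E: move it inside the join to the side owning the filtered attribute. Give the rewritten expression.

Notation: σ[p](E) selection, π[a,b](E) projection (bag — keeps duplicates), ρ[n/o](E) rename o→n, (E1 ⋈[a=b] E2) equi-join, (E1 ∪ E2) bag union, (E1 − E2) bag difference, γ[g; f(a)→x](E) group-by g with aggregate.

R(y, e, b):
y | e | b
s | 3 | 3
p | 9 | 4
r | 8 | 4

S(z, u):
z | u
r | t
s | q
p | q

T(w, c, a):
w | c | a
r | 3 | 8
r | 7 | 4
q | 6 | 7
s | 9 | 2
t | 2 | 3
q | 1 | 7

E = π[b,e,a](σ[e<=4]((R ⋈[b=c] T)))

σ filters on e, owned by the left side.
E' = π[b,e,a]((σ[e<=4](R) ⋈[b=c] T))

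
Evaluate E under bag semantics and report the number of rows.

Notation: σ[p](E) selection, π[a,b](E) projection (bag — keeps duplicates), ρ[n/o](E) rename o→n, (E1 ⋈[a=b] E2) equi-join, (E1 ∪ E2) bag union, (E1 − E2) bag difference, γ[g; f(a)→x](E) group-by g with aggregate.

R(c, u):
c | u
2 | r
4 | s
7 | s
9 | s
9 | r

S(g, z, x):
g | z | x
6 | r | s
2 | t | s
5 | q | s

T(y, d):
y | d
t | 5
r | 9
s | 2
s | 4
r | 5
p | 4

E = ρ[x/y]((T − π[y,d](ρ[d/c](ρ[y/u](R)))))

Per-node cardinality:
  T → 6
  R → 5
  ρ[y/u](R) → 5
  ρ[d/c](ρ[y/u](R)) → 5
  π[y,d](ρ[d/c](ρ[y/u](R))) → 5
  (T − π[y,d](ρ[d/c](ρ[y/u](R)))) → 4
  ρ[x/y]((T − π[y,d](ρ[d/c](ρ[y/u](R))))) → 4

|E| = 4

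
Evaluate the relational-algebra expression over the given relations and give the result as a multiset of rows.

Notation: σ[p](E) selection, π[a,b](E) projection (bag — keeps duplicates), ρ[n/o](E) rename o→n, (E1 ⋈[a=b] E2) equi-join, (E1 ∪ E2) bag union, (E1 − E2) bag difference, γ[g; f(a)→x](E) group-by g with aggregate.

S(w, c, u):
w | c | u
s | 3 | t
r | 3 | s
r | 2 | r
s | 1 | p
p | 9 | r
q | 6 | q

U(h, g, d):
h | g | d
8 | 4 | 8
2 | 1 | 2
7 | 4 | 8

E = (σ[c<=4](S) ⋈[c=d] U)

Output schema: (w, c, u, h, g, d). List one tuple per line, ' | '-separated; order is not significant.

Subexpression sizes:
  S → 6
  σ[c<=4](S) → 4
  U → 3
  (σ[c<=4](S) ⋈[c=d] U) → 1

== RESULT ==
w | c | u | h | g | d
r | 2 | r | 2 | 1 | 2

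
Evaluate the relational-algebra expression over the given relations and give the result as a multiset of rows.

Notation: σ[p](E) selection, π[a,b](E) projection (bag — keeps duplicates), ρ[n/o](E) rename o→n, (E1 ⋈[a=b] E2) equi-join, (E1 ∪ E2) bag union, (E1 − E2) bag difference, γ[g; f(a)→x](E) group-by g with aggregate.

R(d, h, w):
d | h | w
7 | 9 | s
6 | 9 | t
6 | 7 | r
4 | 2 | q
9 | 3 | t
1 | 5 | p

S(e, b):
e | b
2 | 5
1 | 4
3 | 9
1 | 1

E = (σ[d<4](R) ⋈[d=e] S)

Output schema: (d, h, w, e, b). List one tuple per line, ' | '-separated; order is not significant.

Row counts bottom-up:
  R → 6
  σ[d<4](R) → 1
  S → 4
  (σ[d<4](R) ⋈[d=e] S) → 2

== RESULT ==
d | h | w | e | b
1 | 5 | p | 1 | 1
1 | 5 | p | 1 | 4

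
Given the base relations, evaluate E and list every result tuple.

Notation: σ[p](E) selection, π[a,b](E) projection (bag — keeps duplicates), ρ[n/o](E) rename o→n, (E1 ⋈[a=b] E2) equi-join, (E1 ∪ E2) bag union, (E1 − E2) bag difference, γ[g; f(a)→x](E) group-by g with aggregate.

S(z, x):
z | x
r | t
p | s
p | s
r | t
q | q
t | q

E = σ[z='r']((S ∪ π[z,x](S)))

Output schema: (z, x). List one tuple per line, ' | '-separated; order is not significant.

Per-node cardinality:
  S → 6
  S → 6
  π[z,x](S) → 6
  (S ∪ π[z,x](S)) → 12
  σ[z='r']((S ∪ π[z,x](S))) → 4

== RESULT ==
z | x
r | t
r | t
r | t
r | t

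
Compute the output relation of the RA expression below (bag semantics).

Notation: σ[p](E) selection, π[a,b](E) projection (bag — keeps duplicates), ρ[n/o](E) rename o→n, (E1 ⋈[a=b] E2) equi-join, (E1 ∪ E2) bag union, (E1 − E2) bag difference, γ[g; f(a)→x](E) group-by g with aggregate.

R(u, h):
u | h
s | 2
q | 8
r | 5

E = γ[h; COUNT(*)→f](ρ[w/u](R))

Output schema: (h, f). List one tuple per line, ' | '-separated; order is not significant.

Subexpression sizes:
  R → 3
  ρ[w/u](R) → 3
  γ[h; COUNT(*)→f](ρ[w/u](R)) → 3

== RESULT ==
h | f
2 | 1
5 | 1
8 | 1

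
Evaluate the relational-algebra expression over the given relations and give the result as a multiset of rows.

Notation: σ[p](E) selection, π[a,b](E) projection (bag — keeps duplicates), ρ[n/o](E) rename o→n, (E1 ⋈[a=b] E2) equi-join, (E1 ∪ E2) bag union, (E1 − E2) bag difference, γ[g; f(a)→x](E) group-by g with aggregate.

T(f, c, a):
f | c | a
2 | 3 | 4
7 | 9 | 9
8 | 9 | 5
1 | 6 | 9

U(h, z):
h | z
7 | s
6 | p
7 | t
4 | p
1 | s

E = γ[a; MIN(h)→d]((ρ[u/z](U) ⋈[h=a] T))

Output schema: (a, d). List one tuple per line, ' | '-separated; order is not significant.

Subexpression sizes:
  U → 5
  ρ[u/z](U) → 5
  T → 4
  (ρ[u/z](U) ⋈[h=a] T) → 1
  γ[a; MIN(h)→d]((ρ[u/z](U) ⋈[h=a] T)) → 1

== RESULT ==
a | d
4 | 4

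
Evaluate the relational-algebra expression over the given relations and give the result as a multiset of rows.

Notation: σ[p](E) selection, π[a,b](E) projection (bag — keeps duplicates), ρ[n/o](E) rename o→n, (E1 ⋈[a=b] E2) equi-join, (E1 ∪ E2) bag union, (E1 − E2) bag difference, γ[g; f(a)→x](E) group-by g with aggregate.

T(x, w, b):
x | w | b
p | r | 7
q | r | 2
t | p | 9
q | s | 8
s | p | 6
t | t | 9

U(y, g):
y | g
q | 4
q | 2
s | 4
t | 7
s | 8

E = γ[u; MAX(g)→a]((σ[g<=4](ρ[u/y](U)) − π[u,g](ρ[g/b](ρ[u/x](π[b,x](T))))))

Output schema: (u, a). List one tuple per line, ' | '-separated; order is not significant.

Row counts bottom-up:
  U → 5
  ρ[u/y](U) → 5
  σ[g<=4](ρ[u/y](U)) → 3
  T → 6
  π[b,x](T) → 6
  ρ[u/x](π[b,x](T)) → 6
  ρ[g/b](ρ[u/x](π[b,x](T))) → 6
  π[u,g](ρ[g/b](ρ[u/x](π[b,x](T)))) → 6
  (σ[g<=4](ρ[u/y](U)) − π[u,g](ρ[g/b](ρ[u/x](π[b,x](T))))) → 2
  γ[u; MAX(g)→a]((σ[g<=4](ρ[u/y](U)) − π[u,g](ρ[g/b](ρ[u/x](π[b,x](T)))))) → 2

== RESULT ==
u | a
q | 4
s | 4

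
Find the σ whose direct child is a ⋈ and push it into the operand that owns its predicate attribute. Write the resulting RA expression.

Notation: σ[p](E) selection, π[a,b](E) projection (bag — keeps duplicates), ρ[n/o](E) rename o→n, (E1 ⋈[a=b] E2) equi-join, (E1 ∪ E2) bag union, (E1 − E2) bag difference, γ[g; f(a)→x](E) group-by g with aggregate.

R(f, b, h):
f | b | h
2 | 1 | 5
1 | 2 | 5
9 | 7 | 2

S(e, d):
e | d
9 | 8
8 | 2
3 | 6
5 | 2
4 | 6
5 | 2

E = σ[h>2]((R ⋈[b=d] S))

σ filters on h, owned by the left side.
E' = (σ[h>2](R) ⋈[b=d] S)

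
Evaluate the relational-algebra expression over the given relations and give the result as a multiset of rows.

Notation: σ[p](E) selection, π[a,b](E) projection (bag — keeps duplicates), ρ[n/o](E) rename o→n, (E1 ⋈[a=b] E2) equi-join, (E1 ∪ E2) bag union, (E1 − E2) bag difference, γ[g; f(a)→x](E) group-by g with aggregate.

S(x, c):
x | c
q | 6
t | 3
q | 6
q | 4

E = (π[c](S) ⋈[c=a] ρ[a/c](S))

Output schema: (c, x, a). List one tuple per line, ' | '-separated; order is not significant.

Per-node cardinality:
  S → 4
  π[c](S) → 4
  S → 4
  ρ[a/c](S) → 4
  (π[c](S) ⋈[c=a] ρ[a/c](S)) → 6

== RESULT ==
c | x | a
3 | t | 3
4 | q | 4
6 | q | 6
6 | q | 6
6 | q | 6
6 | q | 6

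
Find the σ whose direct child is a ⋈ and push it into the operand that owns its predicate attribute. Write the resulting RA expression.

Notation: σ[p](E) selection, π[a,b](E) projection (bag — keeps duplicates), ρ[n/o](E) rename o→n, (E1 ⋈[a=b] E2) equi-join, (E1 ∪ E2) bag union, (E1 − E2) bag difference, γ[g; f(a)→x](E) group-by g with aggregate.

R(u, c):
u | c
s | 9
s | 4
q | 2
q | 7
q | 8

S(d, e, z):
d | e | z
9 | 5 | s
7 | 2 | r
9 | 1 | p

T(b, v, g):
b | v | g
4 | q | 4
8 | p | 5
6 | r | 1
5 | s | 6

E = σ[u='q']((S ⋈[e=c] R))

σ filters on u, owned by the right side.
E' = (S ⋈[e=c] σ[u='q'](R))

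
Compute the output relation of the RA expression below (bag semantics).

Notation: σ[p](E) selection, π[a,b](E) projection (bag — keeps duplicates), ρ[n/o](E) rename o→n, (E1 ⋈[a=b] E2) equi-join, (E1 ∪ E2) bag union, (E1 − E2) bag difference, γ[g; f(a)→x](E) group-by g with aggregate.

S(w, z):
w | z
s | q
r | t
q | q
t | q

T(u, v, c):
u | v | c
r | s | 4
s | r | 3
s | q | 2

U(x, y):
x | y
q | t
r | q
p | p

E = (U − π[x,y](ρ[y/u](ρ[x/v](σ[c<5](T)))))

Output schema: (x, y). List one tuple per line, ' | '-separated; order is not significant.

Subexpression sizes:
  U → 3
  T → 3
  σ[c<5](T) → 3
  ρ[x/v](σ[c<5](T)) → 3
  ρ[y/u](ρ[x/v](σ[c<5](T))) → 3
  π[x,y](ρ[y/u](ρ[x/v](σ[c<5](T)))) → 3
  (U − π[x,y](ρ[y/u](ρ[x/v](σ[c<5](T))))) → 3

== RESULT ==
x | y
p | p
q | t
r | q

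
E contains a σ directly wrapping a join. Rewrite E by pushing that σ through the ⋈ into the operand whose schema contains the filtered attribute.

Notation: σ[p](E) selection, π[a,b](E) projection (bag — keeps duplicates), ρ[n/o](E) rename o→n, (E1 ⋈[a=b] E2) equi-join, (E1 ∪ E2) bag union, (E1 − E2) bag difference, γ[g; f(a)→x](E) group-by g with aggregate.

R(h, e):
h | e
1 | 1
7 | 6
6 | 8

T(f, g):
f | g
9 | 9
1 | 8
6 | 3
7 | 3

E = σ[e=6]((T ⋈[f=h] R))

σ filters on e, owned by the right side.
E' = (T ⋈[f=h] σ[e=6](R))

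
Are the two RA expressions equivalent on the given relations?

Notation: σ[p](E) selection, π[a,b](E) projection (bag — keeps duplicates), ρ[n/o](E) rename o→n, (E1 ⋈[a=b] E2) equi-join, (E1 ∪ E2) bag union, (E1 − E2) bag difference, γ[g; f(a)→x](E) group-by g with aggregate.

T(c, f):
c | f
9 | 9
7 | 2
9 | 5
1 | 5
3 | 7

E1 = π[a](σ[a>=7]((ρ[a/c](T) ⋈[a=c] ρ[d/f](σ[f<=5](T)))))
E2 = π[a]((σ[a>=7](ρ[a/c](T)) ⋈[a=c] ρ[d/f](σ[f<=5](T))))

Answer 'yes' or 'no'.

E1 per-node cardinality:
  T → 5
  ρ[a/c](T) → 5
  T → 5
  σ[f<=5](T) → 3
  ρ[d/f](σ[f<=5](T)) → 3
  (ρ[a/c](T) ⋈[a=c] ρ[d/f](σ[f<=5](T))) → 4
  σ[a>=7]((ρ[a/c](T) ⋈[a=c] ρ[d/f](σ[f<=5](T)))) → 3
  π[a](σ[a>=7]((ρ[a/c](T) ⋈[a=c] ρ[d/f](σ[f<=5](T))))) → 3
E2 per-node cardinality:
  T → 5
  ρ[a/c](T) → 5
  σ[a>=7](ρ[a/c](T)) → 3
  T → 5
  σ[f<=5](T) → 3
  ρ[d/f](σ[f<=5](T)) → 3
  (σ[a>=7](ρ[a/c](T)) ⋈[a=c] ρ[d/f](σ[f<=5](T))) → 3
  π[a]((σ[a>=7](ρ[a/c](T)) ⋈[a=c] ρ[d/f](σ[f<=5](T)))) → 3

E1 and E2 produce the same multiset:
a
7
9
9

yes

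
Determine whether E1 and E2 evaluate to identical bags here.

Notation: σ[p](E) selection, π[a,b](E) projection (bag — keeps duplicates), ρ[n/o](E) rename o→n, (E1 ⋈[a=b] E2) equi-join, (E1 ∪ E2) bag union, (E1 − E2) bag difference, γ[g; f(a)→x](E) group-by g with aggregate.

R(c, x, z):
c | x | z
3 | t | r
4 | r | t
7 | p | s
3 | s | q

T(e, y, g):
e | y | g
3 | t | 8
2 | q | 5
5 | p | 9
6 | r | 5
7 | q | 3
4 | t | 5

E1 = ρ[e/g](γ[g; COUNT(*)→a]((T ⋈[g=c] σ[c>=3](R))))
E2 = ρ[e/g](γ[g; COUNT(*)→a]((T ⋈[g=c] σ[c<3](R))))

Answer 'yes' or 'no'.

E1 per-node cardinality:
  T → 6
  R → 4
  σ[c>=3](R) → 4
  (T ⋈[g=c] σ[c>=3](R)) → 2
  γ[g; COUNT(*)→a]((T ⋈[g=c] σ[c>=3](R))) → 1
  ρ[e/g](γ[g; COUNT(*)→a]((T ⋈[g=c] σ[c>=3](R)))) → 1
E2 per-node cardinality:
  T → 6
  R → 4
  σ[c<3](R) → 0
  (T ⋈[g=c] σ[c<3](R)) → 0
  γ[g; COUNT(*)→a]((T ⋈[g=c] σ[c<3](R))) → 0
  ρ[e/g](γ[g; COUNT(*)→a]((T ⋈[g=c] σ[c<3](R)))) → 0

E1 result:
e | a
3 | 2
E2 result:
e | a
(0 rows)
Witness: (3, 2) appears 1× in E1 but 0× in E2.

no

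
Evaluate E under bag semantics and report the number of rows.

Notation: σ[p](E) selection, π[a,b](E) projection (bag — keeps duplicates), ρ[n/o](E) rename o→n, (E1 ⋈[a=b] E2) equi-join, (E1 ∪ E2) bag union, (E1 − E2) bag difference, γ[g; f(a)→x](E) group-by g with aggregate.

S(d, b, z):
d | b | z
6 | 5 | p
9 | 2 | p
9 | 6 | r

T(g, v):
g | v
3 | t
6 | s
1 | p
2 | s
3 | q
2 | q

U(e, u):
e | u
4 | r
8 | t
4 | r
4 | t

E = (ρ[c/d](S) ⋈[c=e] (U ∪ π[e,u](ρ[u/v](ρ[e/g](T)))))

Subexpression sizes:
  S → 3
  ρ[c/d](S) → 3
  U → 4
  T → 6
  ρ[e/g](T) → 6
  ρ[u/v](ρ[e/g](T)) → 6
  π[e,u](ρ[u/v](ρ[e/g](T))) → 6
  (U ∪ π[e,u](ρ[u/v](ρ[e/g](T)))) → 10
  (ρ[c/d](S) ⋈[c=e] (U ∪ π[e,u](ρ[u/v](ρ[e/g](T))))) → 1

|E| = 1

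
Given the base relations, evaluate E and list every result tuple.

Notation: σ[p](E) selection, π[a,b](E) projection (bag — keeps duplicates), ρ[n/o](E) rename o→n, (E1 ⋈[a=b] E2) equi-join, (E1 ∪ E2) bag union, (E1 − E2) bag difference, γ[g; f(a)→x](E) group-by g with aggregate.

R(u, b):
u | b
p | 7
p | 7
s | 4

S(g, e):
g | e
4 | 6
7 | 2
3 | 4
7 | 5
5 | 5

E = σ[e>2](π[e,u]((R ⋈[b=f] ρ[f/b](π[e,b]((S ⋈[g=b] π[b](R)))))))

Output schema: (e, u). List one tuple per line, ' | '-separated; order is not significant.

Per-node cardinality:
  R → 3
  S → 5
  R → 3
  π[b](R) → 3
  (S ⋈[g=b] π[b](R)) → 5
  π[e,b]((S ⋈[g=b] π[b](R))) → 5
  ρ[f/b](π[e,b]((S ⋈[g=b] π[b](R)))) → 5
  (R ⋈[b=f] ρ[f/b](π[e,b]((S ⋈[g=b] π[b](R))))) → 9
  π[e,u]((R ⋈[b=f] ρ[f/b](π[e,b]((S ⋈[g=b] π[b](R)))))) → 9
  σ[e>2](π[e,u]((R ⋈[b=f] ρ[f/b](π[e,b]((S ⋈[g=b] π[b](R))))))) → 5

== RESULT ==
e | u
5 | p
5 | p
5 | p
5 | p
6 | s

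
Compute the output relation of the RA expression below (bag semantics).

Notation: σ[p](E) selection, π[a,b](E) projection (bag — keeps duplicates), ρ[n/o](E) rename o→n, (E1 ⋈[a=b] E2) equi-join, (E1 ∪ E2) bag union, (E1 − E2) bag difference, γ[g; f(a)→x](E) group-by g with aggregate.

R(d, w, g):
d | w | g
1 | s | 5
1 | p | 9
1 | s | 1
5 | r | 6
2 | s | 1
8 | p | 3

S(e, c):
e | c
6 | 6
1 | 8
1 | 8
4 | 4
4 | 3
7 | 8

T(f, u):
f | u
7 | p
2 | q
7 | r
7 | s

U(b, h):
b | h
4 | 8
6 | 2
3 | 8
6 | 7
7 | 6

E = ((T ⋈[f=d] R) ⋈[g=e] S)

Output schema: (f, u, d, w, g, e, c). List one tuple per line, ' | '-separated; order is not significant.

Row counts bottom-up:
  T → 4
  R → 6
  (T ⋈[f=d] R) → 1
  S → 6
  ((T ⋈[f=d] R) ⋈[g=e] S) → 2

== RESULT ==
f | u | d | w | g | e | c
2 | q | 2 | s | 1 | 1 | 8
2 | q | 2 | s | 1 | 1 | 8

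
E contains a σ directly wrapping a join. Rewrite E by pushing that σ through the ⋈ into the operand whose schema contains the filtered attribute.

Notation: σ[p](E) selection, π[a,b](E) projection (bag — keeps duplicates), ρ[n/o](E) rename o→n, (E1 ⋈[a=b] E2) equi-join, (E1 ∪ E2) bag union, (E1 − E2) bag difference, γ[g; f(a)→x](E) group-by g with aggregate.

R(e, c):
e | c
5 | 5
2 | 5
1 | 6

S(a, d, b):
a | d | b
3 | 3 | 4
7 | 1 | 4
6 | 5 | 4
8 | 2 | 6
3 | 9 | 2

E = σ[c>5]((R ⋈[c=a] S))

σ filters on c, owned by the left side.
E' = (σ[c>5](R) ⋈[c=a] S)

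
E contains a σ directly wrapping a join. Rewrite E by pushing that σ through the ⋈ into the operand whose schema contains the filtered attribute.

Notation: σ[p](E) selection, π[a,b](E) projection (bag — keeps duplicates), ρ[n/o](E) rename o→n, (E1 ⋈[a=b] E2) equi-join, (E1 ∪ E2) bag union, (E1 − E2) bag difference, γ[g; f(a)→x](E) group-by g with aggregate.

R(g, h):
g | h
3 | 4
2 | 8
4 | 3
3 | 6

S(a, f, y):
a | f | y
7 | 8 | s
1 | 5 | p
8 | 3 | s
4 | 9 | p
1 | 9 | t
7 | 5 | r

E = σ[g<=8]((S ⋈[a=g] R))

σ filters on g, owned by the right side.
E' = (S ⋈[a=g] σ[g<=8](R))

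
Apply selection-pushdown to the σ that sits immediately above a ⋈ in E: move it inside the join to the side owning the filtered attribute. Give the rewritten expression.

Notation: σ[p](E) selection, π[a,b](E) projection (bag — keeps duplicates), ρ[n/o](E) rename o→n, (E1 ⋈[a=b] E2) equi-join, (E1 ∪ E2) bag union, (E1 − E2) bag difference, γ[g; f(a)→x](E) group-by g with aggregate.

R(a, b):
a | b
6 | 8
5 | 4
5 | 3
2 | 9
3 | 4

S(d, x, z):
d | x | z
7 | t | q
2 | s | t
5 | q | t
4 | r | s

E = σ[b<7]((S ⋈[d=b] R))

σ filters on b, owned by the right side.
E' = (S ⋈[d=b] σ[b<7](R))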